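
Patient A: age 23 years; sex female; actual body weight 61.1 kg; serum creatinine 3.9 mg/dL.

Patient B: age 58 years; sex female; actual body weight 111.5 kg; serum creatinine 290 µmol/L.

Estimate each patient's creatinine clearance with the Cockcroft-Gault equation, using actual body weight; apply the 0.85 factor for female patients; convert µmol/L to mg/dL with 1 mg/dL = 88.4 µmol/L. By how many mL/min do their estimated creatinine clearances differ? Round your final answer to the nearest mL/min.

11 mL/min

Patient A: CrCl = (140 − 23) × 61.1 / (72 × 3.9) × 0.85 = 7148.7 / 280.80 × 0.85 ≈ 21.6 mL/min
Patient B: SCr = 290 / 88.4 = 3.281 mg/dL
Patient B: CrCl = (140 − 58) × 111.5 / (72 × 3.281) × 0.85 = 9143.0 / 236.23 × 0.85 ≈ 32.9 mL/min
|21.6 − 32.9| = 11.3 mL/min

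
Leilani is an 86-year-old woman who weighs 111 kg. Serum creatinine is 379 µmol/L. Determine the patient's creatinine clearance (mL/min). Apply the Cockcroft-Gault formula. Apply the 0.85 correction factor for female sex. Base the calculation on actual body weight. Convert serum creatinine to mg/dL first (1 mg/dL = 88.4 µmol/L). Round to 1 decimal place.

16.5 mL/min

SCr = 379 / 88.4 = 4.287 mg/dL
CrCl = (140 − 86) × 111 / (72 × 4.287) × 0.85 = 5994.0 / 308.66 × 0.85 ≈ 16.5 mL/min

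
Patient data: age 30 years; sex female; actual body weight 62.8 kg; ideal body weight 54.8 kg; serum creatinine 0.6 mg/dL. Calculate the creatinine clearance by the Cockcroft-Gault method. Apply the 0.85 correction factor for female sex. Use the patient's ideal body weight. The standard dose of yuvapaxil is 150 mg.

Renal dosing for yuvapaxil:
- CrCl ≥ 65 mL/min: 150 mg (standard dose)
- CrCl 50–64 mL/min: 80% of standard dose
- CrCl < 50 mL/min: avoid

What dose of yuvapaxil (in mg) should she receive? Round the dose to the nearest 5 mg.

CrCl = (140 − 30) × 54.8 / (72 × 0.6) × 0.85 = 6028.0 / 43.20 × 0.85 ≈ 118.6 mL/min
CrCl ≈ 119 mL/min → bracket ≥ 65 mL/min.
100% of 150 mg = 150 mg

150 mg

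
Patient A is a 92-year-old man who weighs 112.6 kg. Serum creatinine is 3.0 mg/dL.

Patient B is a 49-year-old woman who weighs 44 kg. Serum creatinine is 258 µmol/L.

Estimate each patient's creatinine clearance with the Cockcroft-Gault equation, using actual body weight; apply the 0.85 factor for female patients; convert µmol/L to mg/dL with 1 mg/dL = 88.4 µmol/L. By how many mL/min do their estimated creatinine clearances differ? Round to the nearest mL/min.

9 mL/min

Patient A: CrCl = (140 − 92) × 112.6 / (72 × 3) = 5404.8 / 216.00 ≈ 25.0 mL/min
Patient B: SCr = 258 / 88.4 = 2.919 mg/dL
Patient B: CrCl = (140 − 49) × 44 / (72 × 2.919) × 0.85 = 4004.0 / 210.17 × 0.85 ≈ 16.2 mL/min
|25.0 − 16.2| = 8.8 mL/min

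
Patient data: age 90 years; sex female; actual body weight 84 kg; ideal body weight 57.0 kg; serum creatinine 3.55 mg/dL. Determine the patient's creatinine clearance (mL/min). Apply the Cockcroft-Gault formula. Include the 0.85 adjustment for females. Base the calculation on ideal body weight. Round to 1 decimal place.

9.5 mL/min

CrCl = (140 − 90) × 57 / (72 × 3.55) × 0.85 = 2850.0 / 255.60 × 0.85 ≈ 9.5 mL/min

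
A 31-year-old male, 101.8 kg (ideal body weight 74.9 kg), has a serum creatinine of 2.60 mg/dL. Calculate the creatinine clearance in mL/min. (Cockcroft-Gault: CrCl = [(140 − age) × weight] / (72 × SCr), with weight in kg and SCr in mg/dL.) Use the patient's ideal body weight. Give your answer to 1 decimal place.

CrCl = (140 − 31) × 74.9 / (72 × 2.6) = 8164.1 / 187.20 ≈ 43.6 mL/min

43.6 mL/min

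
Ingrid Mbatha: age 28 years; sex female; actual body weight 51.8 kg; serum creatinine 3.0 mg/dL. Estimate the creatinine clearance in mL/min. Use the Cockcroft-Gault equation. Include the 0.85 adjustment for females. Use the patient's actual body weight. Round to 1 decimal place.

22.8 mL/min

CrCl = (140 − 28) × 51.8 / (72 × 3) × 0.85 = 5801.6 / 216.00 × 0.85 ≈ 22.8 mL/min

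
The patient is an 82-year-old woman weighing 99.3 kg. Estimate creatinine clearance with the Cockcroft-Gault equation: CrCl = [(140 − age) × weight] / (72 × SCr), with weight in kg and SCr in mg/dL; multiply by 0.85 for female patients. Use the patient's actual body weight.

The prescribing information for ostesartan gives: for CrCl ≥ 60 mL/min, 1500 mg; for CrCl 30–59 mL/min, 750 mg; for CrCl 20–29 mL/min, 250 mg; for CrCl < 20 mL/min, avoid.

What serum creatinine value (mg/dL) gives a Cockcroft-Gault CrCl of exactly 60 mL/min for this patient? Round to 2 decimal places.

Standard dose requires CrCl ≥ 60 mL/min.
Set (140 − 82) × 99.3 × 0.85 / (72 × SCr) = 60
SCr = (140 − 82) × 99.3 × 0.85 / (72 × 60) = 1.133 mg/dL

1.13 mg/dL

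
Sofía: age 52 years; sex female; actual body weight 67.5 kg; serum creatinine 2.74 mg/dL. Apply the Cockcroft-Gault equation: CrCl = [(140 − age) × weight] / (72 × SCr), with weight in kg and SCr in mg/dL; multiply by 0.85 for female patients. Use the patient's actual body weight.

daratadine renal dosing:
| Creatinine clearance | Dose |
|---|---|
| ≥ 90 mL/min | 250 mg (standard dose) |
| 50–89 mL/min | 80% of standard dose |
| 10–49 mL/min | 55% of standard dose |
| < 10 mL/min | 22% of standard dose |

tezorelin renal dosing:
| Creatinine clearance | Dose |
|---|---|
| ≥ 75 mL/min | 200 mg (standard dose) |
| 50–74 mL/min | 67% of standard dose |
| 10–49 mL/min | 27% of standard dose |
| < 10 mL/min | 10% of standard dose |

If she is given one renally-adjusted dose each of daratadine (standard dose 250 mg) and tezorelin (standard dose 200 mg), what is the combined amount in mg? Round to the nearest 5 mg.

190 mg

CrCl = (140 − 52) × 67.5 / (72 × 2.74) × 0.85 = 5940.0 / 197.28 × 0.85 ≈ 25.6 mL/min
CrCl ≈ 26 mL/min.
daratadine: 10–49 mL/min → 55% of 250 mg = 137.5 mg.
tezorelin: 10–49 mL/min → 27% of 200 mg = 54 mg.
Total = 137.5 + 54 = 191.5 mg.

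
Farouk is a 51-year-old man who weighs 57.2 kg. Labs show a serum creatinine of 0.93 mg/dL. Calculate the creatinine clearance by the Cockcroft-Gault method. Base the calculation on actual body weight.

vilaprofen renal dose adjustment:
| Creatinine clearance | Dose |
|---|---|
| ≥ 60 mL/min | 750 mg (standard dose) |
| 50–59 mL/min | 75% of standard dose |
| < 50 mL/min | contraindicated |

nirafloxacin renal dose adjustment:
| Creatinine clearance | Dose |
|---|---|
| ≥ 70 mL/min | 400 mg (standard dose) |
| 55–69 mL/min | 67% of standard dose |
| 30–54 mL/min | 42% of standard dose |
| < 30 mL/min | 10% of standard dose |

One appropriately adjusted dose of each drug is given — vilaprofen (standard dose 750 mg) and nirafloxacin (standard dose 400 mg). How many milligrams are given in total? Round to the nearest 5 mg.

1150 mg

CrCl = (140 − 51) × 57.2 / (72 × 0.93) = 5090.8 / 66.96 ≈ 76.0 mL/min
CrCl ≈ 76 mL/min.
vilaprofen: ≥ 60 mL/min → 100% of 750 mg = 750 mg.
nirafloxacin: ≥ 70 mL/min → 100% of 400 mg = 400 mg.
Total = 750 + 400 = 1150 mg.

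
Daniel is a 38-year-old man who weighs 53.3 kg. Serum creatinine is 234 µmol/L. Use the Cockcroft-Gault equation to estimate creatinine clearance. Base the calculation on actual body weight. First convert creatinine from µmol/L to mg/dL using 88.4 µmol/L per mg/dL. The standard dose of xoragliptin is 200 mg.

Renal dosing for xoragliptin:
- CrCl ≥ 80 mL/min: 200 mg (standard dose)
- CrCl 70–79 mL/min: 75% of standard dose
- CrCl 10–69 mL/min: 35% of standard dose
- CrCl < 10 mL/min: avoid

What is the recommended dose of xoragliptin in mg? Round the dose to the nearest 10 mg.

70 mg

SCr = 234 / 88.4 = 2.647 mg/dL
CrCl = (140 − 38) × 53.3 / (72 × 2.647) = 5436.6 / 190.58 ≈ 28.5 mL/min
CrCl ≈ 29 mL/min → bracket 10–69 mL/min.
35% of 200 mg = 70 mg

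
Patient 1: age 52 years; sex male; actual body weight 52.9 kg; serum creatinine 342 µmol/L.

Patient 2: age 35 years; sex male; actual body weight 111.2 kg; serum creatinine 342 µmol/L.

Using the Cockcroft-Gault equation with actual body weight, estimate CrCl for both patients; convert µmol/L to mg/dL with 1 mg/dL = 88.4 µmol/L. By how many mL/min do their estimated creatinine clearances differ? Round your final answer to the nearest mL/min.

Patient 1: SCr = 342 / 88.4 = 3.869 mg/dL
Patient 1: CrCl = (140 − 52) × 52.9 / (72 × 3.869) = 4655.2 / 278.57 ≈ 16.7 mL/min
Patient 2: SCr = 342 / 88.4 = 3.869 mg/dL
Patient 2: CrCl = (140 − 35) × 111.2 / (72 × 3.869) = 11676.0 / 278.57 ≈ 41.9 mL/min
|16.7 − 41.9| = 25.2 mL/min

25 mL/min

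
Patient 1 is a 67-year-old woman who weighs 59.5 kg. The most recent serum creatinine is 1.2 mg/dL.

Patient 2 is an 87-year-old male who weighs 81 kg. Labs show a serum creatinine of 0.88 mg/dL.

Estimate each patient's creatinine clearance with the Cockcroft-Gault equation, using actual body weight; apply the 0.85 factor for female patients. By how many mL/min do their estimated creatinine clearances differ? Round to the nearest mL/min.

25 mL/min

Patient 1: CrCl = (140 − 67) × 59.5 / (72 × 1.2) × 0.85 = 4343.5 / 86.40 × 0.85 ≈ 42.7 mL/min
Patient 2: CrCl = (140 − 87) × 81 / (72 × 0.88) = 4293.0 / 63.36 ≈ 67.8 mL/min
|42.7 − 67.8| = 25.1 mL/min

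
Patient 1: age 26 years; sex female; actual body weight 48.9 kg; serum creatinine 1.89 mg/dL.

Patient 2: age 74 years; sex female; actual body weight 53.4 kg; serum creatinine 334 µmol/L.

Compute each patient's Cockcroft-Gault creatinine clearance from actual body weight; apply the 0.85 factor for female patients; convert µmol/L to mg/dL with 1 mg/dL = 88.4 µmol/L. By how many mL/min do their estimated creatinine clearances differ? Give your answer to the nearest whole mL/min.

Patient 1: CrCl = (140 − 26) × 48.9 / (72 × 1.89) × 0.85 = 5574.6 / 136.08 × 0.85 ≈ 34.8 mL/min
Patient 2: SCr = 334 / 88.4 = 3.778 mg/dL
Patient 2: CrCl = (140 − 74) × 53.4 / (72 × 3.778) × 0.85 = 3524.4 / 272.02 × 0.85 ≈ 11.0 mL/min
|34.8 − 11.0| = 23.8 mL/min

24 mL/min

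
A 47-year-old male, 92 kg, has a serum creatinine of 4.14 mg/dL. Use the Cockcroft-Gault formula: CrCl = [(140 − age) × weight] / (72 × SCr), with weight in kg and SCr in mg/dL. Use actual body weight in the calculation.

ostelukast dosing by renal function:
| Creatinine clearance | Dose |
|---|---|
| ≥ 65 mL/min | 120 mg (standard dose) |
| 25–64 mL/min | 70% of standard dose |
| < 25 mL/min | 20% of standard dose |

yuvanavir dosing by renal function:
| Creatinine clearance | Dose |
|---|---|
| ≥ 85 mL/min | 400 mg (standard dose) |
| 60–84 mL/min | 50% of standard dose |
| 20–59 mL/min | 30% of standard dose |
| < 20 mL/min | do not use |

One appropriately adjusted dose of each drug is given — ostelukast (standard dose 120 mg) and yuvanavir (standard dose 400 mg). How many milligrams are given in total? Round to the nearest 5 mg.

CrCl = (140 − 47) × 92 / (72 × 4.14) = 8556.0 / 298.08 ≈ 28.7 mL/min
CrCl ≈ 29 mL/min.
ostelukast: 25–64 mL/min → 70% of 120 mg = 84 mg.
yuvanavir: 20–59 mL/min → 30% of 400 mg = 120 mg.
Total = 84 + 120 = 204 mg.

205 mg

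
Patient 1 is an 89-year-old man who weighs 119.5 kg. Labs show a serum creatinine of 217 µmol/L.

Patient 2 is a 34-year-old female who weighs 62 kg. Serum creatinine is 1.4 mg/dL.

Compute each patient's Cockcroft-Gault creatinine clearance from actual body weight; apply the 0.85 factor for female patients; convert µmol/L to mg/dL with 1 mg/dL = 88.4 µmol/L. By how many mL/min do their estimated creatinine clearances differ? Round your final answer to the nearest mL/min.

Patient 1: SCr = 217 / 88.4 = 2.455 mg/dL
Patient 1: CrCl = (140 − 89) × 119.5 / (72 × 2.455) = 6094.5 / 176.76 ≈ 34.5 mL/min
Patient 2: CrCl = (140 − 34) × 62 / (72 × 1.4) × 0.85 = 6572.0 / 100.80 × 0.85 ≈ 55.4 mL/min
|34.5 − 55.4| = 20.9 mL/min

21 mL/min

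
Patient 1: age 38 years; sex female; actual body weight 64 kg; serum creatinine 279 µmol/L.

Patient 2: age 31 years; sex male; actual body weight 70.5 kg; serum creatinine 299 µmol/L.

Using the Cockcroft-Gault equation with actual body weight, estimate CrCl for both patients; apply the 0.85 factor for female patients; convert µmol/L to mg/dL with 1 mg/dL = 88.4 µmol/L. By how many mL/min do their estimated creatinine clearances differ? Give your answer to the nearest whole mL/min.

7 mL/min

Patient 1: SCr = 279 / 88.4 = 3.156 mg/dL
Patient 1: CrCl = (140 − 38) × 64 / (72 × 3.156) × 0.85 = 6528.0 / 227.23 × 0.85 ≈ 24.4 mL/min
Patient 2: SCr = 299 / 88.4 = 3.382 mg/dL
Patient 2: CrCl = (140 − 31) × 70.5 / (72 × 3.382) = 7684.5 / 243.50 ≈ 31.6 mL/min
|24.4 − 31.6| = 7.2 mL/min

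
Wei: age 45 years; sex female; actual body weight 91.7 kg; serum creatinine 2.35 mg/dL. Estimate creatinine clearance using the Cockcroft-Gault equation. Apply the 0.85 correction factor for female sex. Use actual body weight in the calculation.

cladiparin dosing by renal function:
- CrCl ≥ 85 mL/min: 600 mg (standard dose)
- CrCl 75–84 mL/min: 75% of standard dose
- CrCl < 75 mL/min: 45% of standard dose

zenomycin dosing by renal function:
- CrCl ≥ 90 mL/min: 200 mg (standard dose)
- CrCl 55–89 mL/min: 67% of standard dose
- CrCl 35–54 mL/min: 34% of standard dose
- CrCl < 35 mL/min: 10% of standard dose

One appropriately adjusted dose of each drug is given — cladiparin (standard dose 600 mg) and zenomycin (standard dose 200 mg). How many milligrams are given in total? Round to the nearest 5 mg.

340 mg

CrCl = (140 − 45) × 91.7 / (72 × 2.35) × 0.85 = 8711.5 / 169.20 × 0.85 ≈ 43.8 mL/min
CrCl ≈ 44 mL/min.
cladiparin: < 75 mL/min → 45% of 600 mg = 270 mg.
zenomycin: 35–54 mL/min → 34% of 200 mg = 68 mg.
Total = 270 + 68 = 338 mg.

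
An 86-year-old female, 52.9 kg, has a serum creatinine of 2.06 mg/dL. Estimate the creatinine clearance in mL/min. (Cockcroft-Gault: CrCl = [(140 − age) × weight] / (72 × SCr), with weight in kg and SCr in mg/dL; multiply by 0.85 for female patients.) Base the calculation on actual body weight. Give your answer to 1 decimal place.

CrCl = (140 − 86) × 52.9 / (72 × 2.06) × 0.85 = 2856.6 / 148.32 × 0.85 ≈ 16.4 mL/min

16.4 mL/min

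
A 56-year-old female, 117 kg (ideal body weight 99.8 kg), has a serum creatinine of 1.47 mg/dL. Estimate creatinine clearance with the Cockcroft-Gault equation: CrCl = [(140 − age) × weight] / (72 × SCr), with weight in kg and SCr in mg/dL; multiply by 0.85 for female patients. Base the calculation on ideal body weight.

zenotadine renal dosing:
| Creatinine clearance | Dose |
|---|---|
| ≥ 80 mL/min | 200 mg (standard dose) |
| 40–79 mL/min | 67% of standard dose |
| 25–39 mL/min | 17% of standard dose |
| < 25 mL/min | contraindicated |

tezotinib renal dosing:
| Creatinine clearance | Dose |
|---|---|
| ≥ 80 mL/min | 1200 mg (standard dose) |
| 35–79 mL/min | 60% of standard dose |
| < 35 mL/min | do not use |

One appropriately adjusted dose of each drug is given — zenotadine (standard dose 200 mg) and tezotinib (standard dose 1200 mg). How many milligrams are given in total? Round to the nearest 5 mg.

CrCl = (140 − 56) × 99.8 / (72 × 1.47) × 0.85 = 8383.2 / 105.84 × 0.85 ≈ 67.3 mL/min
CrCl ≈ 67 mL/min.
zenotadine: 40–79 mL/min → 67% of 200 mg = 134 mg.
tezotinib: 35–79 mL/min → 60% of 1200 mg = 720 mg.
Total = 134 + 720 = 854 mg.

855 mg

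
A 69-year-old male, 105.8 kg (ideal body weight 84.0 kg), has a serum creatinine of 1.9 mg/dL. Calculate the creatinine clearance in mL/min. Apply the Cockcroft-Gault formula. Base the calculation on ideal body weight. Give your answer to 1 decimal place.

43.6 mL/min

CrCl = (140 − 69) × 84 / (72 × 1.9) = 5964.0 / 136.80 ≈ 43.6 mL/min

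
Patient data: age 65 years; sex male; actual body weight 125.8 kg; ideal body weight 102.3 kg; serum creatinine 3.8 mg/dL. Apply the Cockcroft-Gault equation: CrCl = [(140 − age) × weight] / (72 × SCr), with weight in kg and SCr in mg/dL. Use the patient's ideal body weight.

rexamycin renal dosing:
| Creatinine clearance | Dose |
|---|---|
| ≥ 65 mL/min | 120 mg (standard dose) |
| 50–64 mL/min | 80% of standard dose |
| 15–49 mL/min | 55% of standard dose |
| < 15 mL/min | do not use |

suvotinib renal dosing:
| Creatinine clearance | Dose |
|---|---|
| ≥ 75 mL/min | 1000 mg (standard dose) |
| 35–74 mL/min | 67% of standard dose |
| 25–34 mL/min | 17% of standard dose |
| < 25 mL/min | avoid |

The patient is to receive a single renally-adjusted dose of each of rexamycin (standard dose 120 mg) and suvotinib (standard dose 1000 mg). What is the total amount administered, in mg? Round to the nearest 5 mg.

CrCl = (140 − 65) × 102.3 / (72 × 3.8) = 7672.5 / 273.60 ≈ 28.0 mL/min
CrCl ≈ 28 mL/min.
rexamycin: 15–49 mL/min → 55% of 120 mg = 66 mg.
suvotinib: 25–34 mL/min → 17% of 1000 mg = 170 mg.
Total = 66 + 170 = 236 mg.

235 mg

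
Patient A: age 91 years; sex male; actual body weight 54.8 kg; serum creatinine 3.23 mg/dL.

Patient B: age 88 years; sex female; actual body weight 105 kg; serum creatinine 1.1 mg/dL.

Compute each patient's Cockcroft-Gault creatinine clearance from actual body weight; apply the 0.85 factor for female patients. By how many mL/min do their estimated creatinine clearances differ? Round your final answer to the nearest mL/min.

Patient A: CrCl = (140 − 91) × 54.8 / (72 × 3.23) = 2685.2 / 232.56 ≈ 11.5 mL/min
Patient B: CrCl = (140 − 88) × 105 / (72 × 1.1) × 0.85 = 5460.0 / 79.20 × 0.85 ≈ 58.6 mL/min
|11.5 − 58.6| = 47.1 mL/min

47 mL/min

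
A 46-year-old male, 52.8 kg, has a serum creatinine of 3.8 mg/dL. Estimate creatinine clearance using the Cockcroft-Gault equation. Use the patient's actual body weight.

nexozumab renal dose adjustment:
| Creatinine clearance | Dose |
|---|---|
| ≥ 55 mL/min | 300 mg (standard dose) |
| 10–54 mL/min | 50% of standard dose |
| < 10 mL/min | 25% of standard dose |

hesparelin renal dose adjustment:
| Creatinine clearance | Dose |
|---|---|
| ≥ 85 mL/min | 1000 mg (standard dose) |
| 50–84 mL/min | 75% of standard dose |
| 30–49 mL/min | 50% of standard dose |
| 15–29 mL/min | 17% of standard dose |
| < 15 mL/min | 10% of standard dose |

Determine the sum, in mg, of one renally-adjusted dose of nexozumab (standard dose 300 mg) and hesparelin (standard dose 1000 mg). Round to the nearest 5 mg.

320 mg

CrCl = (140 − 46) × 52.8 / (72 × 3.8) = 4963.2 / 273.60 ≈ 18.1 mL/min
CrCl ≈ 18 mL/min.
nexozumab: 10–54 mL/min → 50% of 300 mg = 150 mg.
hesparelin: 15–29 mL/min → 17% of 1000 mg = 170 mg.
Total = 150 + 170 = 320 mg.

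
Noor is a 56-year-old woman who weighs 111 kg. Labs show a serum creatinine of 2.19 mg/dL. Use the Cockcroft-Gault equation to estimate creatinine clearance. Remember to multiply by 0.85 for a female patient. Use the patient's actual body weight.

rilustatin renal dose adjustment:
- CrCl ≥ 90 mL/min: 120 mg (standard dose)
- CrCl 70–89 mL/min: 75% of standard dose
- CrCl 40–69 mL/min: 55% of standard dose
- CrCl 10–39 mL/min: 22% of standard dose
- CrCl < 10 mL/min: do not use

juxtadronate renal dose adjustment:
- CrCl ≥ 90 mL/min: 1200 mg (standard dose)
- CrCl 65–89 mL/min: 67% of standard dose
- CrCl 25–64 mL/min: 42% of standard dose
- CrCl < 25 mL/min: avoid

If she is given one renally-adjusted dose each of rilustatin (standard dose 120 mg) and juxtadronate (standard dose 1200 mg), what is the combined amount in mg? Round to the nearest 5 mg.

570 mg

CrCl = (140 − 56) × 111 / (72 × 2.19) × 0.85 = 9324.0 / 157.68 × 0.85 ≈ 50.3 mL/min
CrCl ≈ 50 mL/min.
rilustatin: 40–69 mL/min → 55% of 120 mg = 66 mg.
juxtadronate: 25–64 mL/min → 42% of 1200 mg = 504 mg.
Total = 66 + 504 = 570 mg.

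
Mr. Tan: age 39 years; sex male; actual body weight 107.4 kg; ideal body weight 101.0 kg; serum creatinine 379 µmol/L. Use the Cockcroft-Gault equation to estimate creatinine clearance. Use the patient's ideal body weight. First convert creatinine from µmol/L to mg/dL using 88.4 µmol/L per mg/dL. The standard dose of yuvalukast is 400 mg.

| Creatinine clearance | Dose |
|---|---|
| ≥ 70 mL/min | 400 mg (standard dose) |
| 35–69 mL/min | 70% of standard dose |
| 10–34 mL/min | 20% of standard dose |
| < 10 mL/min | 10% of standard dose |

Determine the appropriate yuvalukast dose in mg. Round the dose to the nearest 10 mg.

80 mg

SCr = 379 / 88.4 = 4.287 mg/dL
CrCl = (140 − 39) × 101 / (72 × 4.287) = 10201.0 / 308.66 ≈ 33.0 mL/min
CrCl ≈ 33 mL/min → bracket 10–34 mL/min.
20% of 400 mg = 80 mg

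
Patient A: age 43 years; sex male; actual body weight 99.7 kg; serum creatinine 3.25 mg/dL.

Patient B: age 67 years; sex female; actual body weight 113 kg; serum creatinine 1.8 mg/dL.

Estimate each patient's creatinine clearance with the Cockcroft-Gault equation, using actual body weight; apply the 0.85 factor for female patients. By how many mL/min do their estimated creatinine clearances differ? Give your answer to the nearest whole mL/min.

13 mL/min

Patient A: CrCl = (140 − 43) × 99.7 / (72 × 3.25) = 9670.9 / 234.00 ≈ 41.3 mL/min
Patient B: CrCl = (140 − 67) × 113 / (72 × 1.8) × 0.85 = 8249.0 / 129.60 × 0.85 ≈ 54.1 mL/min
|41.3 − 54.1| = 12.8 mL/min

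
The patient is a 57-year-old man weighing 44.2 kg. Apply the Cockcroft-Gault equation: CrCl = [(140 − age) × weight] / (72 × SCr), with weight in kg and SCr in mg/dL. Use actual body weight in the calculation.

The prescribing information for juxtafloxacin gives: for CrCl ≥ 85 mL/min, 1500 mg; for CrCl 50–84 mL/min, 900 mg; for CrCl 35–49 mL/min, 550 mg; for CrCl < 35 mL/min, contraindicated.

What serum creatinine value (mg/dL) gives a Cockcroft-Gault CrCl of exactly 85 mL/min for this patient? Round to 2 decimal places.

0.60 mg/dL

Standard dose requires CrCl ≥ 85 mL/min.
Set (140 − 57) × 44.2 / (72 × SCr) = 85
SCr = (140 − 57) × 44.2 / (72 × 85) = 0.599 mg/dL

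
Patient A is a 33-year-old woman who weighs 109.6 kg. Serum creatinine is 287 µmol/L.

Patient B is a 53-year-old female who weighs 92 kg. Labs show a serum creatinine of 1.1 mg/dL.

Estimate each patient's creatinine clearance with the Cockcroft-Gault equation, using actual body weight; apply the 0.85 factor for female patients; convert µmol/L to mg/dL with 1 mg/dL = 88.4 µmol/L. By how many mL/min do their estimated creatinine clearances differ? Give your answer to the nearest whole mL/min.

43 mL/min

Patient A: SCr = 287 / 88.4 = 3.247 mg/dL
Patient A: CrCl = (140 − 33) × 109.6 / (72 × 3.247) × 0.85 = 11727.2 / 233.78 × 0.85 ≈ 42.6 mL/min
Patient B: CrCl = (140 − 53) × 92 / (72 × 1.1) × 0.85 = 8004.0 / 79.20 × 0.85 ≈ 85.9 mL/min
|42.6 − 85.9| = 43.3 mL/min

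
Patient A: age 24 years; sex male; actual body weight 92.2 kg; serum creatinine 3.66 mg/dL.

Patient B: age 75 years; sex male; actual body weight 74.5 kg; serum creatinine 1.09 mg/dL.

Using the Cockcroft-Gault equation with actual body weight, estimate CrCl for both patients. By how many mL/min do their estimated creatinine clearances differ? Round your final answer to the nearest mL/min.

21 mL/min

Patient A: CrCl = (140 − 24) × 92.2 / (72 × 3.66) = 10695.2 / 263.52 ≈ 40.6 mL/min
Patient B: CrCl = (140 − 75) × 74.5 / (72 × 1.09) = 4842.5 / 78.48 ≈ 61.7 mL/min
|40.6 − 61.7| = 21.1 mL/min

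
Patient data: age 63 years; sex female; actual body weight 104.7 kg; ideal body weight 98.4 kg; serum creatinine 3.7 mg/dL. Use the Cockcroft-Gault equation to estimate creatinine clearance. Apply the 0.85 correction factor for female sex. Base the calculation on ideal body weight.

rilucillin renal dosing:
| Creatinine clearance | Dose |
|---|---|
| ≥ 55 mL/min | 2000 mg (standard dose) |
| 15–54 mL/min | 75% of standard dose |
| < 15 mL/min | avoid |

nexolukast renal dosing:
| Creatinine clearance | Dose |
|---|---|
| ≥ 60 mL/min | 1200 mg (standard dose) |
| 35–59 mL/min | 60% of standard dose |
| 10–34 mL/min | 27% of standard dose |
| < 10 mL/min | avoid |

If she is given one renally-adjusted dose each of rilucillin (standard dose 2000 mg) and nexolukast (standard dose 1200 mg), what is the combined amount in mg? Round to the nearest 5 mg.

1825 mg

CrCl = (140 − 63) × 98.4 / (72 × 3.7) × 0.85 = 7576.8 / 266.40 × 0.85 ≈ 24.2 mL/min
CrCl ≈ 24 mL/min.
rilucillin: 15–54 mL/min → 75% of 2000 mg = 1500 mg.
nexolukast: 10–34 mL/min → 27% of 1200 mg = 324 mg.
Total = 1500 + 324 = 1824 mg.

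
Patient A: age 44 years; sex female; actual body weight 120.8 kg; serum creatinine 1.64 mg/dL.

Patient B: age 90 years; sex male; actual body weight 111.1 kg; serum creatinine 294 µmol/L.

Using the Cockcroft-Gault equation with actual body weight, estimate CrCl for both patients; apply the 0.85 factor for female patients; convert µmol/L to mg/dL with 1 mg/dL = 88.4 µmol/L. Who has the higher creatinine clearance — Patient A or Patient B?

Patient A: CrCl = (140 − 44) × 120.8 / (72 × 1.64) × 0.85 = 11596.8 / 118.08 × 0.85 ≈ 83.5 mL/min
Patient B: SCr = 294 / 88.4 = 3.326 mg/dL
Patient B: CrCl = (140 − 90) × 111.1 / (72 × 3.326) = 5555.0 / 239.47 ≈ 23.2 mL/min
83.5 vs 23.2 mL/min → Patient A is higher.

Patient A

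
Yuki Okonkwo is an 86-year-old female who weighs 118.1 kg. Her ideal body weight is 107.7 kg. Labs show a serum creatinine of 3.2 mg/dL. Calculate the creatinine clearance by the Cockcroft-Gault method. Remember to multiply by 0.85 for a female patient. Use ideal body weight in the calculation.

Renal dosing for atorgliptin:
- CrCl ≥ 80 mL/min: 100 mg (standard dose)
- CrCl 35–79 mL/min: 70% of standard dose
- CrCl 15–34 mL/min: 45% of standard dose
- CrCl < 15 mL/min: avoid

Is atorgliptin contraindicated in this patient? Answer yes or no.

no

CrCl = (140 − 86) × 107.7 / (72 × 3.2) × 0.85 = 5815.8 / 230.40 × 0.85 ≈ 21.5 mL/min
CrCl ≈ 21 mL/min, which is ≥ 15 mL/min.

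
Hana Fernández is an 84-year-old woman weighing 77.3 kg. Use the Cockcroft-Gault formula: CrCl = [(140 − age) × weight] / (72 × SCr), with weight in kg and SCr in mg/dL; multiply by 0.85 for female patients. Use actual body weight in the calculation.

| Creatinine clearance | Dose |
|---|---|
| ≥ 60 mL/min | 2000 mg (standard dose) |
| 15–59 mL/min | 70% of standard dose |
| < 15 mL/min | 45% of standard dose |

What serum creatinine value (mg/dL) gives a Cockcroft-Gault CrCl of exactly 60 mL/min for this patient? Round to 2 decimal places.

Standard dose requires CrCl ≥ 60 mL/min.
Set (140 − 84) × 77.3 × 0.85 / (72 × SCr) = 60
SCr = (140 − 84) × 77.3 × 0.85 / (72 × 60) = 0.852 mg/dL

0.85 mg/dL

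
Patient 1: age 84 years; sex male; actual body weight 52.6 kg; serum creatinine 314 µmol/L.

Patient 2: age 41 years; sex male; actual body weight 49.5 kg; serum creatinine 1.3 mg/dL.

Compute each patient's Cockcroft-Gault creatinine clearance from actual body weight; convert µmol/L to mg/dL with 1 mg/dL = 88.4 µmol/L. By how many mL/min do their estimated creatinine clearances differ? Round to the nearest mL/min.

41 mL/min

Patient 1: SCr = 314 / 88.4 = 3.552 mg/dL
Patient 1: CrCl = (140 − 84) × 52.6 / (72 × 3.552) = 2945.6 / 255.74 ≈ 11.5 mL/min
Patient 2: CrCl = (140 − 41) × 49.5 / (72 × 1.3) = 4900.5 / 93.60 ≈ 52.4 mL/min
|11.5 − 52.4| = 40.9 mL/min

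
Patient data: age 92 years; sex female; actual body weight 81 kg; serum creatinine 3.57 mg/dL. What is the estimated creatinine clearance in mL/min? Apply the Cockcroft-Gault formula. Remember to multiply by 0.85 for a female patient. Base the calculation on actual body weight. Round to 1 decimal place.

12.9 mL/min

CrCl = (140 − 92) × 81 / (72 × 3.57) × 0.85 = 3888.0 / 257.04 × 0.85 ≈ 12.9 mL/min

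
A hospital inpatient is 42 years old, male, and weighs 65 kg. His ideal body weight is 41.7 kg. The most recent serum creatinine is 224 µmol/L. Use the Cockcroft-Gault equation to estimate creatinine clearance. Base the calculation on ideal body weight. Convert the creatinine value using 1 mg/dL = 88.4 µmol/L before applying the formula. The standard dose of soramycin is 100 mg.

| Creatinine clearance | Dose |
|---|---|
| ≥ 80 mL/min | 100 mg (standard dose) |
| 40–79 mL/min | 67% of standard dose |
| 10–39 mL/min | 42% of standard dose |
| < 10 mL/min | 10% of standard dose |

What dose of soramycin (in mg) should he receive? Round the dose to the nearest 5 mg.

SCr = 224 / 88.4 = 2.534 mg/dL
CrCl = (140 − 42) × 41.7 / (72 × 2.534) = 4086.6 / 182.45 ≈ 22.4 mL/min
CrCl ≈ 22 mL/min → bracket 10–39 mL/min.
42% of 100 mg = 42 mg → 40 mg

40 mg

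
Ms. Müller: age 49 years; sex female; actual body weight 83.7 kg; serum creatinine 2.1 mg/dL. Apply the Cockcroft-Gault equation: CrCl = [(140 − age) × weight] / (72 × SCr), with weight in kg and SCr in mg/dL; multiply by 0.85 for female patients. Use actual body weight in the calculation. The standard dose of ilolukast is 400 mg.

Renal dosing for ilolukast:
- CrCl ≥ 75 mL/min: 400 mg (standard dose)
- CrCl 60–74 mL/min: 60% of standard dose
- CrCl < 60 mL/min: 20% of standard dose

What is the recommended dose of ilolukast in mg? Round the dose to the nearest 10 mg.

CrCl = (140 − 49) × 83.7 / (72 × 2.1) × 0.85 = 7616.7 / 151.20 × 0.85 ≈ 42.8 mL/min
CrCl ≈ 43 mL/min → bracket < 60 mL/min.
20% of 400 mg = 80 mg

80 mg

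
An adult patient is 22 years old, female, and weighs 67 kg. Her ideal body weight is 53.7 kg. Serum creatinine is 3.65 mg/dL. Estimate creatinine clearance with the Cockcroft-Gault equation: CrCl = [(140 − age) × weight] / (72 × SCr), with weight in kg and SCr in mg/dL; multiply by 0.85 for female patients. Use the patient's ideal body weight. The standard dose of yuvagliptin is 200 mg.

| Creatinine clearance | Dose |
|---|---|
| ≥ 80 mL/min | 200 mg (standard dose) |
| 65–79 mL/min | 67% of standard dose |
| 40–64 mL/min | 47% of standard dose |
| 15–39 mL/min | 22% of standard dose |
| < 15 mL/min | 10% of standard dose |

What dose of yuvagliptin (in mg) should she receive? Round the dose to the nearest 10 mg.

40 mg

CrCl = (140 − 22) × 53.7 / (72 × 3.65) × 0.85 = 6336.6 / 262.80 × 0.85 ≈ 20.5 mL/min
CrCl ≈ 20 mL/min → bracket 15–39 mL/min.
22% of 200 mg = 44 mg → 40 mg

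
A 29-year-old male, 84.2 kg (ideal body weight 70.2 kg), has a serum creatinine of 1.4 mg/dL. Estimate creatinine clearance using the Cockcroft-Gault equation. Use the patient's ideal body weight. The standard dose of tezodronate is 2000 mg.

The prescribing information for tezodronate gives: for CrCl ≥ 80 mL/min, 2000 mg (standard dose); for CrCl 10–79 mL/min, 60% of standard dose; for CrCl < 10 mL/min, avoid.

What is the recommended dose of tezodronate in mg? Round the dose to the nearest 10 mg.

CrCl = (140 − 29) × 70.2 / (72 × 1.4) = 7792.2 / 100.80 ≈ 77.3 mL/min
CrCl ≈ 77 mL/min → bracket 10–79 mL/min.
60% of 2000 mg = 1200 mg

1200 mg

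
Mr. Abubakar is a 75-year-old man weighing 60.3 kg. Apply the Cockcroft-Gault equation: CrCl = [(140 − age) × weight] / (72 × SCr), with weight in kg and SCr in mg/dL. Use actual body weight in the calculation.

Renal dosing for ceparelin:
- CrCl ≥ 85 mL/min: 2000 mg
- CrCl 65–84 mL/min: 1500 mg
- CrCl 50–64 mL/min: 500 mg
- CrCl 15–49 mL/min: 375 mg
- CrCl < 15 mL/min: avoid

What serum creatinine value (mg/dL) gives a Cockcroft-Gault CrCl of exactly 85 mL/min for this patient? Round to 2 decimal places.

Standard dose requires CrCl ≥ 85 mL/min.
Set (140 − 75) × 60.3 / (72 × SCr) = 85
SCr = (140 − 75) × 60.3 / (72 × 85) = 0.640 mg/dL

0.64 mg/dL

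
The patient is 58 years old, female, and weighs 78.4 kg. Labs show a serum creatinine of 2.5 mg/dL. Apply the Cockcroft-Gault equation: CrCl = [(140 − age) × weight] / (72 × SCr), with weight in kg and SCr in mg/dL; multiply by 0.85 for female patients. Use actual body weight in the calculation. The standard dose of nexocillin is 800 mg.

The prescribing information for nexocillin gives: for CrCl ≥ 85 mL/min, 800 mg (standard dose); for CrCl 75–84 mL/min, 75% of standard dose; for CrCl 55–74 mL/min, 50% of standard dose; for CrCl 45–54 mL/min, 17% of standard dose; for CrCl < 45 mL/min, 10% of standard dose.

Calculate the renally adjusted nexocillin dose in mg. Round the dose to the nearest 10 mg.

80 mg

CrCl = (140 − 58) × 78.4 / (72 × 2.5) × 0.85 = 6428.8 / 180.00 × 0.85 ≈ 30.4 mL/min
CrCl ≈ 30 mL/min → bracket < 45 mL/min.
10% of 800 mg = 80 mg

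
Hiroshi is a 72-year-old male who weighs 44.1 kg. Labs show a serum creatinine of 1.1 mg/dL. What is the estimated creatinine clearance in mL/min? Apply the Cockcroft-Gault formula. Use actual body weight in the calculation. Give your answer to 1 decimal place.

37.9 mL/min

CrCl = (140 − 72) × 44.1 / (72 × 1.1) = 2998.8 / 79.20 ≈ 37.9 mL/min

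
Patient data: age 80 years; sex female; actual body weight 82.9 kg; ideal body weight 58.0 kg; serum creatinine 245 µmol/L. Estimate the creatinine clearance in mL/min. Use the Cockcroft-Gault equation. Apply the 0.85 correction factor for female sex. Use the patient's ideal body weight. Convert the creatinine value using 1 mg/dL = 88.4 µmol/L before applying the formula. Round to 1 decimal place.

SCr = 245 / 88.4 = 2.771 mg/dL
CrCl = (140 − 80) × 58 / (72 × 2.771) × 0.85 = 3480.0 / 199.51 × 0.85 ≈ 14.8 mL/min

14.8 mL/min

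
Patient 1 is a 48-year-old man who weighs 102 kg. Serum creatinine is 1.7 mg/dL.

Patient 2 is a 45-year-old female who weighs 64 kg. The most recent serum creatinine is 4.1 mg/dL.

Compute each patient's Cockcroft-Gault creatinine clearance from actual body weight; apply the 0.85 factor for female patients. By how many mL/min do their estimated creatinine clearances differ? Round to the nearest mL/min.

59 mL/min

Patient 1: CrCl = (140 − 48) × 102 / (72 × 1.7) = 9384.0 / 122.40 ≈ 76.7 mL/min
Patient 2: CrCl = (140 − 45) × 64 / (72 × 4.1) × 0.85 = 6080.0 / 295.20 × 0.85 ≈ 17.5 mL/min
|76.7 − 17.5| = 59.2 mL/min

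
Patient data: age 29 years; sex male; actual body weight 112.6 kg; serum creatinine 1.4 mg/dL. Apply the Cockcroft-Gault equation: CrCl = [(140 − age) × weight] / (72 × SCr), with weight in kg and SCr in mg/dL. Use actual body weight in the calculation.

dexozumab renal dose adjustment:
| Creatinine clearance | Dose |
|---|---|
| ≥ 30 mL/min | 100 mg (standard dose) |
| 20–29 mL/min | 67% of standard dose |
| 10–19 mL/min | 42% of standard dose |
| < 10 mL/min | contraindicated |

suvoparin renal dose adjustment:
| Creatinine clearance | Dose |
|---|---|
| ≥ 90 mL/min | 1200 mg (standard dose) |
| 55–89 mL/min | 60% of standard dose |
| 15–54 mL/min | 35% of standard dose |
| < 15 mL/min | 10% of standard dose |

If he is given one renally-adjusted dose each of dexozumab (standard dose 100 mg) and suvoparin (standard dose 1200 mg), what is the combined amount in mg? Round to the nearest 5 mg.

1300 mg

CrCl = (140 − 29) × 112.6 / (72 × 1.4) = 12498.6 / 100.80 ≈ 124.0 mL/min
CrCl ≈ 124 mL/min.
dexozumab: ≥ 30 mL/min → 100% of 100 mg = 100 mg.
suvoparin: ≥ 90 mL/min → 100% of 1200 mg = 1200 mg.
Total = 100 + 1200 = 1300 mg.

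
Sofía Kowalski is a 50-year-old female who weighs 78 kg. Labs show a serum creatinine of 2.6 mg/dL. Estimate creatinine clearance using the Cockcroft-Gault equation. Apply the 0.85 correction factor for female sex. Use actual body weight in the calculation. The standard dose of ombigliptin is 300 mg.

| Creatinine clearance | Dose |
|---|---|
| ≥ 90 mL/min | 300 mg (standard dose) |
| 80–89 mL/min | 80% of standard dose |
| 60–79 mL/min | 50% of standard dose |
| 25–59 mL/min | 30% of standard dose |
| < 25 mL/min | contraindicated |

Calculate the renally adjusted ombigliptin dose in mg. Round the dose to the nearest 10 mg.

90 mg

CrCl = (140 − 50) × 78 / (72 × 2.6) × 0.85 = 7020.0 / 187.20 × 0.85 ≈ 31.9 mL/min
CrCl ≈ 32 mL/min → bracket 25–59 mL/min.
30% of 300 mg = 90 mg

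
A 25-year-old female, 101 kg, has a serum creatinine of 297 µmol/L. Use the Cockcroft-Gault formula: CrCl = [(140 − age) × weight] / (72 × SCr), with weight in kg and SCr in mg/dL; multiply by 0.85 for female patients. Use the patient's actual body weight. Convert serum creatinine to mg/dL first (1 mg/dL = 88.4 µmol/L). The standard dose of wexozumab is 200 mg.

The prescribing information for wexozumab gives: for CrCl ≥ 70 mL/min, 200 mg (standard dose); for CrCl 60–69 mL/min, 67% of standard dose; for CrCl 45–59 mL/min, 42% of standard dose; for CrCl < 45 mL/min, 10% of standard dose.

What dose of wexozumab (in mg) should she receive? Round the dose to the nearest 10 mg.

SCr = 297 / 88.4 = 3.36 mg/dL
CrCl = (140 − 25) × 101 / (72 × 3.36) × 0.85 = 11615.0 / 241.92 × 0.85 ≈ 40.8 mL/min
CrCl ≈ 41 mL/min → bracket < 45 mL/min.
10% of 200 mg = 20 mg

20 mg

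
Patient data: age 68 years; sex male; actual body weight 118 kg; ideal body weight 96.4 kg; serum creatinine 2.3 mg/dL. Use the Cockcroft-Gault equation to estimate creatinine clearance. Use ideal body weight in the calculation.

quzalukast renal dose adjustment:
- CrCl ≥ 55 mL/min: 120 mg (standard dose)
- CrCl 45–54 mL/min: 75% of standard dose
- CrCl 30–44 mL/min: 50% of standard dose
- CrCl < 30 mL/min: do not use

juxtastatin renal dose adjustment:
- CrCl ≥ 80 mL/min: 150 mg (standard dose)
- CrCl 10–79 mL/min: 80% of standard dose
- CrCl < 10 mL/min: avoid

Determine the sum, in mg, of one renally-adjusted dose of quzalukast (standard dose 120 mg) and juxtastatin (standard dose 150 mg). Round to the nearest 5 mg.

CrCl = (140 − 68) × 96.4 / (72 × 2.3) = 6940.8 / 165.60 ≈ 41.9 mL/min
CrCl ≈ 42 mL/min.
quzalukast: 30–44 mL/min → 50% of 120 mg = 60 mg.
juxtastatin: 10–79 mL/min → 80% of 150 mg = 120 mg.
Total = 60 + 120 = 180 mg.

180 mg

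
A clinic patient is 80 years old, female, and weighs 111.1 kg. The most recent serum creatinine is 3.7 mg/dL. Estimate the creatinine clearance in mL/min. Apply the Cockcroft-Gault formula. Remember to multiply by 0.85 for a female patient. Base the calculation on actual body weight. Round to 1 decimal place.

21.3 mL/min

CrCl = (140 − 80) × 111.1 / (72 × 3.7) × 0.85 = 6666.0 / 266.40 × 0.85 ≈ 21.3 mL/min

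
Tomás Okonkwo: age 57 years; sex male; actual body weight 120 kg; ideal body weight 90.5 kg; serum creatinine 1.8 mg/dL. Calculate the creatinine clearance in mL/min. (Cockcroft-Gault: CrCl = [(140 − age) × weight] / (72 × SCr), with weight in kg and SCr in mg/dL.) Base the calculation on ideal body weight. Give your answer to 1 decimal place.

CrCl = (140 − 57) × 90.5 / (72 × 1.8) = 7511.5 / 129.60 ≈ 58.0 mL/min

58.0 mL/min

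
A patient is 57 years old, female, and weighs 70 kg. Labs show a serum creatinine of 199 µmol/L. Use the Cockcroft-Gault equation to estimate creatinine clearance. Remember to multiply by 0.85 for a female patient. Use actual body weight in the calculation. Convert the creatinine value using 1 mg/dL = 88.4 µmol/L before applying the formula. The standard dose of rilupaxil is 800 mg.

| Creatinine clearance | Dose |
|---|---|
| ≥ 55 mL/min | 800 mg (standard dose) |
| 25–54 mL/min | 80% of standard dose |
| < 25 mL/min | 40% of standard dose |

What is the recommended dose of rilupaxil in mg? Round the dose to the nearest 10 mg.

640 mg

SCr = 199 / 88.4 = 2.251 mg/dL
CrCl = (140 − 57) × 70 / (72 × 2.251) × 0.85 = 5810.0 / 162.07 × 0.85 ≈ 30.5 mL/min
CrCl ≈ 30 mL/min → bracket 25–54 mL/min.
80% of 800 mg = 640 mg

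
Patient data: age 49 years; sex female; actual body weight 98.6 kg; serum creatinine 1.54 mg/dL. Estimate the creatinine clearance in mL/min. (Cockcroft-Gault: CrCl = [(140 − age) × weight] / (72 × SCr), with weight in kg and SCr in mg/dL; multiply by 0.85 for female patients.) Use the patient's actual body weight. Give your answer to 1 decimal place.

CrCl = (140 − 49) × 98.6 / (72 × 1.54) × 0.85 = 8972.6 / 110.88 × 0.85 ≈ 68.8 mL/min

68.8 mL/min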